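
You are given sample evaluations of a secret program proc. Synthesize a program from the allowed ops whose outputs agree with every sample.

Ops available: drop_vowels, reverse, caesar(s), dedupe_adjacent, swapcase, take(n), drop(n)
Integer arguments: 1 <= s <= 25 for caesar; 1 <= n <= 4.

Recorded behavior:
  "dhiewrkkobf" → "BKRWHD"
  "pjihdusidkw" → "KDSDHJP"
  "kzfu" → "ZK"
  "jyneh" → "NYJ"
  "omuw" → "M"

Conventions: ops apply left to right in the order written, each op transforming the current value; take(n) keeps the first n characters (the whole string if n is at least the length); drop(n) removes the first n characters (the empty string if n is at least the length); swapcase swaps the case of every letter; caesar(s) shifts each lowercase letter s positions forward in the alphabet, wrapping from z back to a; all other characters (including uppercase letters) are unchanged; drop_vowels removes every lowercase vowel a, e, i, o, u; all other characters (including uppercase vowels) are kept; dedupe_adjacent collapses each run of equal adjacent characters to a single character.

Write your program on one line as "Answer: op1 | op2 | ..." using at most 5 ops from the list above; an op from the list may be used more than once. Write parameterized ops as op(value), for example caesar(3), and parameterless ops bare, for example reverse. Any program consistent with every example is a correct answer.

drop_vowels | dedupe_adjacent | reverse | drop(1) | swapcase

Check, running the answer program on each example:
  "dhiewrkkobf" -> "dhwrkkbf" -> "dhwrkbf" -> "fbkrwhd" -> "bkrwhd" -> "BKRWHD"
  "pjihdusidkw" -> "pjhdsdkw" -> "pjhdsdkw" -> "wkdsdhjp" -> "kdsdhjp" -> "KDSDHJP"
  "kzfu" -> "kzf" -> "kzf" -> "fzk" -> "zk" -> "ZK"
  "jyneh" -> "jynh" -> "jynh" -> "hnyj" -> "nyj" -> "NYJ"
  "omuw" -> "mw" -> "mw" -> "wm" -> "m" -> "M"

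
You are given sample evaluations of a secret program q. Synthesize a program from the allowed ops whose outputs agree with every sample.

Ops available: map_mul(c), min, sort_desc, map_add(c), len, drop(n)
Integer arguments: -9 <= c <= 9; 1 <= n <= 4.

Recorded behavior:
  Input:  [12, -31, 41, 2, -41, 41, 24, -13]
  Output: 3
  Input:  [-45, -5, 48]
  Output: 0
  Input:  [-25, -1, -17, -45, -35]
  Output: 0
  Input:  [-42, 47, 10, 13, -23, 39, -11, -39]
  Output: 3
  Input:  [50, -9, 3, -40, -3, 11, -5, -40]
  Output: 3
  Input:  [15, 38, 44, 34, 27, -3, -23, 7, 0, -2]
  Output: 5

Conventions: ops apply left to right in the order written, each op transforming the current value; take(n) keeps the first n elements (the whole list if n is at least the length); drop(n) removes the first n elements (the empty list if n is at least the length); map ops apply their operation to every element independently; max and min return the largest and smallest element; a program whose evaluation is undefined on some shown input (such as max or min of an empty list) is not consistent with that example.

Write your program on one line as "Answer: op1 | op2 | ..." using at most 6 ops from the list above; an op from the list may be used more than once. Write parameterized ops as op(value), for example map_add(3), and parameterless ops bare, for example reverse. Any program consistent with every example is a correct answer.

drop(2) | drop(3) | sort_desc | map_mul(5) | len

Check, running the answer program on each example:
  [12, -31, 41, 2, -41, 41, 24, -13] -> [41, 2, -41, 41, 24, -13] -> [41, 24, -13] -> [41, 24, -13] -> [205, 120, -65] -> 3
  [-45, -5, 48] -> [48] -> [] -> [] -> [] -> 0
  [-25, -1, -17, -45, -35] -> [-17, -45, -35] -> [] -> [] -> [] -> 0
  [-42, 47, 10, 13, -23, 39, -11, -39] -> [10, 13, -23, 39, -11, -39] -> [39, -11, -39] -> [39, -11, -39] -> [195, -55, -195] -> 3
  [50, -9, 3, -40, -3, 11, -5, -40] -> [3, -40, -3, 11, -5, -40] -> [11, -5, -40] -> [11, -5, -40] -> [55, -25, -200] -> 3
  [15, 38, 44, 34, 27, -3, -23, 7, 0, -2] -> [44, 34, 27, -3, -23, 7, 0, -2] -> [-3, -23, 7, 0, -2] -> [7, 0, -2, -3, -23] -> [35, 0, -10, -15, -115] -> 5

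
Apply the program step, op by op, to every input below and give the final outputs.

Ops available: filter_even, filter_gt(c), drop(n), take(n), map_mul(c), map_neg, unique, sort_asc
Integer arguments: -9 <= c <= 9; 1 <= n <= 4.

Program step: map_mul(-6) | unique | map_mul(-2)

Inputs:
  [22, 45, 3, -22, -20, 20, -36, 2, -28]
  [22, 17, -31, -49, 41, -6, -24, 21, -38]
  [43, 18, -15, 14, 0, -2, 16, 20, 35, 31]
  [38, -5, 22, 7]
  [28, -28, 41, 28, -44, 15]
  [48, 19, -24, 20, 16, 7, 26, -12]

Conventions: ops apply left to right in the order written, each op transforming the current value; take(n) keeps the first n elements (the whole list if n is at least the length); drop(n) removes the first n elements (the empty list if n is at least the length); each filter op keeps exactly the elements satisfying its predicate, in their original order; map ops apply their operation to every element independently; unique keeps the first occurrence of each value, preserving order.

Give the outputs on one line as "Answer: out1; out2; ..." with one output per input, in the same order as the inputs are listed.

Execution, op by op:
  [22, 45, 3, -22, -20, 20, -36, 2, -28] -> [-132, -270, -18, 132, 120, -120, 216, -12, 168] -> [-132, -270, -18, 132, 120, -120, 216, -12, 168] -> [264, 540, 36, -264, -240, 240, -432, 24, -336]
  [22, 17, -31, -49, 41, -6, -24, 21, -38] -> [-132, -102, 186, 294, -246, 36, 144, -126, 228] -> [-132, -102, 186, 294, -246, 36, 144, -126, 228] -> [264, 204, -372, -588, 492, -72, -288, 252, -456]
  [43, 18, -15, 14, 0, -2, 16, 20, 35, 31] -> [-258, -108, 90, -84, 0, 12, -96, -120, -210, -186] -> [-258, -108, 90, -84, 0, 12, -96, -120, -210, -186] -> [516, 216, -180, 168, 0, -24, 192, 240, 420, 372]
  [38, -5, 22, 7] -> [-228, 30, -132, -42] -> [-228, 30, -132, -42] -> [456, -60, 264, 84]
  [28, -28, 41, 28, -44, 15] -> [-168, 168, -246, -168, 264, -90] -> [-168, 168, -246, 264, -90] -> [336, -336, 492, -528, 180]
  [48, 19, -24, 20, 16, 7, 26, -12] -> [-288, -114, 144, -120, -96, -42, -156, 72] -> [-288, -114, 144, -120, -96, -42, -156, 72] -> [576, 228, -288, 240, 192, 84, 312, -144]

[264, 540, 36, -264, -240, 240, -432, 24, -336]; [264, 204, -372, -588, 492, -72, -288, 252, -456]; [516, 216, -180, 168, 0, -24, 192, 240, 420, 372]; [456, -60, 264, 84]; [336, -336, 492, -528, 180]; [576, 228, -288, 240, 192, 84, 312, -144]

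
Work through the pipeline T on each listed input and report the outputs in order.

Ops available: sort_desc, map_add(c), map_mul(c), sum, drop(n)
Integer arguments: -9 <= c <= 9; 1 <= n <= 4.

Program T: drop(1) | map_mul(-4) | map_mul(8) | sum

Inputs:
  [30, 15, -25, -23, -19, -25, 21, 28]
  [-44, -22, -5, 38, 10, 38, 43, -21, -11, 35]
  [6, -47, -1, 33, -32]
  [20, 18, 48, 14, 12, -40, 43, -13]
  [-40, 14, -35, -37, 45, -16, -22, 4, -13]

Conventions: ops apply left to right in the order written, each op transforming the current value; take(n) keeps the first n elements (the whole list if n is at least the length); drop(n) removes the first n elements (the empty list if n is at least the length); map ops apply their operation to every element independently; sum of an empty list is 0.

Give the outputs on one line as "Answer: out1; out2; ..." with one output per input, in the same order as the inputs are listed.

896; -3360; 1504; -2624; 1920

Execution, op by op:
  [30, 15, -25, -23, -19, -25, 21, 28] -> [15, -25, -23, -19, -25, 21, 28] -> [-60, 100, 92, 76, 100, -84, -112] -> [-480, 800, 736, 608, 800, -672, -896] -> 896
  [-44, -22, -5, 38, 10, 38, 43, -21, -11, 35] -> [-22, -5, 38, 10, 38, 43, -21, -11, 35] -> [88, 20, -152, -40, -152, -172, 84, 44, -140] -> [704, 160, -1216, -320, -1216, -1376, 672, 352, -1120] -> -3360
  [6, -47, -1, 33, -32] -> [-47, -1, 33, -32] -> [188, 4, -132, 128] -> [1504, 32, -1056, 1024] -> 1504
  [20, 18, 48, 14, 12, -40, 43, -13] -> [18, 48, 14, 12, -40, 43, -13] -> [-72, -192, -56, -48, 160, -172, 52] -> [-576, -1536, -448, -384, 1280, -1376, 416] -> -2624
  [-40, 14, -35, -37, 45, -16, -22, 4, -13] -> [14, -35, -37, 45, -16, -22, 4, -13] -> [-56, 140, 148, -180, 64, 88, -16, 52] -> [-448, 1120, 1184, -1440, 512, 704, -128, 416] -> 1920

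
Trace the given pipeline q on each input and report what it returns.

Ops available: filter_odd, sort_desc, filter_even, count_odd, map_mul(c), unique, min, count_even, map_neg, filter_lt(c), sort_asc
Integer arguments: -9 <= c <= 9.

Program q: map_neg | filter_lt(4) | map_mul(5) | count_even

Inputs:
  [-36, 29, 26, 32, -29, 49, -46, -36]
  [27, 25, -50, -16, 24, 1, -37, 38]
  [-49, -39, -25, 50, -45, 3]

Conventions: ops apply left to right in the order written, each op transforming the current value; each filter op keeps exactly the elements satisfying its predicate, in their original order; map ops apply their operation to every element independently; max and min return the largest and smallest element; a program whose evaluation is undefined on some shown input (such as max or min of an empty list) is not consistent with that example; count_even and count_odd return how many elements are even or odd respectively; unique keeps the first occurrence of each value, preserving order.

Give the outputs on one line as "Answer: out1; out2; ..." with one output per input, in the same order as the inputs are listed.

Execution, op by op:
  [-36, 29, 26, 32, -29, 49, -46, -36] -> [36, -29, -26, -32, 29, -49, 46, 36] -> [-29, -26, -32, -49] -> [-145, -130, -160, -245] -> 2
  [27, 25, -50, -16, 24, 1, -37, 38] -> [-27, -25, 50, 16, -24, -1, 37, -38] -> [-27, -25, -24, -1, -38] -> [-135, -125, -120, -5, -190] -> 2
  [-49, -39, -25, 50, -45, 3] -> [49, 39, 25, -50, 45, -3] -> [-50, -3] -> [-250, -15] -> 1

2; 2; 1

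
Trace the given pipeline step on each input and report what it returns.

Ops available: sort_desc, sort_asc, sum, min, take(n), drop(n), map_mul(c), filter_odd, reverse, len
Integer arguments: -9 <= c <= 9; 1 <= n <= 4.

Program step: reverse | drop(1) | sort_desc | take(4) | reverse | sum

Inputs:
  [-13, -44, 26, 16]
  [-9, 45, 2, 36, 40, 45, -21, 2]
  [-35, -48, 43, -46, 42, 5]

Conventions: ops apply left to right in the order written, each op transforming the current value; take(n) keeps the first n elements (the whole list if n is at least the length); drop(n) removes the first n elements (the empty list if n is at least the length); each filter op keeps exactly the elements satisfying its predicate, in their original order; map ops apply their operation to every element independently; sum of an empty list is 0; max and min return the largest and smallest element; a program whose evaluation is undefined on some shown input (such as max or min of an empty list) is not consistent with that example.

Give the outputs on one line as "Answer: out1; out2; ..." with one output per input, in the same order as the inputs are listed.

Execution, op by op:
  [-13, -44, 26, 16] -> [16, 26, -44, -13] -> [26, -44, -13] -> [26, -13, -44] -> [26, -13, -44] -> [-44, -13, 26] -> -31
  [-9, 45, 2, 36, 40, 45, -21, 2] -> [2, -21, 45, 40, 36, 2, 45, -9] -> [-21, 45, 40, 36, 2, 45, -9] -> [45, 45, 40, 36, 2, -9, -21] -> [45, 45, 40, 36] -> [36, 40, 45, 45] -> 166
  [-35, -48, 43, -46, 42, 5] -> [5, 42, -46, 43, -48, -35] -> [42, -46, 43, -48, -35] -> [43, 42, -35, -46, -48] -> [43, 42, -35, -46] -> [-46, -35, 42, 43] -> 4

-31; 166; 4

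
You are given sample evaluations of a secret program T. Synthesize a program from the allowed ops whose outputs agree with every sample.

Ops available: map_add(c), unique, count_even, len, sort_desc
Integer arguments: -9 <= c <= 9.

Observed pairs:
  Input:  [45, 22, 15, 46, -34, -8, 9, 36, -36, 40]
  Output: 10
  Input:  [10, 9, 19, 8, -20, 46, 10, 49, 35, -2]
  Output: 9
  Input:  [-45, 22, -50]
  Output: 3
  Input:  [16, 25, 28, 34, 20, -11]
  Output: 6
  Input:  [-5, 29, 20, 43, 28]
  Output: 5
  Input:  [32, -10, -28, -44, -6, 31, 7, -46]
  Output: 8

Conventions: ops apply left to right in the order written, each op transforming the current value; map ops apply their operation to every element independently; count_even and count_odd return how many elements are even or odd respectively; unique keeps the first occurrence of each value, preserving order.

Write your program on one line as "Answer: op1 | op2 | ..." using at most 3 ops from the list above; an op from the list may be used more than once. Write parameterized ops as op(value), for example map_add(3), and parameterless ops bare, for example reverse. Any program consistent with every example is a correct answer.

unique | len

Check, running the answer program on each example:
  [45, 22, 15, 46, -34, -8, 9, 36, -36, 40] -> [45, 22, 15, 46, -34, -8, 9, 36, -36, 40] -> 10
  [10, 9, 19, 8, -20, 46, 10, 49, 35, -2] -> [10, 9, 19, 8, -20, 46, 49, 35, -2] -> 9
  [-45, 22, -50] -> [-45, 22, -50] -> 3
  [16, 25, 28, 34, 20, -11] -> [16, 25, 28, 34, 20, -11] -> 6
  [-5, 29, 20, 43, 28] -> [-5, 29, 20, 43, 28] -> 5
  [32, -10, -28, -44, -6, 31, 7, -46] -> [32, -10, -28, -44, -6, 31, 7, -46] -> 8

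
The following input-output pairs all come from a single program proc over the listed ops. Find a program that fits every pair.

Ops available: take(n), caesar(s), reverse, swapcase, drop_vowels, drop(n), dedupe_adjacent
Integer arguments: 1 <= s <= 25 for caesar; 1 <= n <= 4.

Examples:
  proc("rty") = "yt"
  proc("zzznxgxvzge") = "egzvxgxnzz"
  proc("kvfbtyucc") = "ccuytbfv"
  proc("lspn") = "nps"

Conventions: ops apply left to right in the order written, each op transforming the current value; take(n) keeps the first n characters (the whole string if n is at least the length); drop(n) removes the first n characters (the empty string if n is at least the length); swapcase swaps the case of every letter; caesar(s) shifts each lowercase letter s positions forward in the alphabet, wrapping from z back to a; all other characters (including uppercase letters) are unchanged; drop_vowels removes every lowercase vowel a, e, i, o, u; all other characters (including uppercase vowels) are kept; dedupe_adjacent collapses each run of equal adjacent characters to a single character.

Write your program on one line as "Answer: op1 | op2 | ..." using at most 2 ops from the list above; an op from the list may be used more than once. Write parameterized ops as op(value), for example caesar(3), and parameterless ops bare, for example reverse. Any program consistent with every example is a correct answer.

drop(1) | reverse

Check, running the answer program on each example:
  "rty" -> "ty" -> "yt"
  "zzznxgxvzge" -> "zznxgxvzge" -> "egzvxgxnzz"
  "kvfbtyucc" -> "vfbtyucc" -> "ccuytbfv"
  "lspn" -> "spn" -> "nps"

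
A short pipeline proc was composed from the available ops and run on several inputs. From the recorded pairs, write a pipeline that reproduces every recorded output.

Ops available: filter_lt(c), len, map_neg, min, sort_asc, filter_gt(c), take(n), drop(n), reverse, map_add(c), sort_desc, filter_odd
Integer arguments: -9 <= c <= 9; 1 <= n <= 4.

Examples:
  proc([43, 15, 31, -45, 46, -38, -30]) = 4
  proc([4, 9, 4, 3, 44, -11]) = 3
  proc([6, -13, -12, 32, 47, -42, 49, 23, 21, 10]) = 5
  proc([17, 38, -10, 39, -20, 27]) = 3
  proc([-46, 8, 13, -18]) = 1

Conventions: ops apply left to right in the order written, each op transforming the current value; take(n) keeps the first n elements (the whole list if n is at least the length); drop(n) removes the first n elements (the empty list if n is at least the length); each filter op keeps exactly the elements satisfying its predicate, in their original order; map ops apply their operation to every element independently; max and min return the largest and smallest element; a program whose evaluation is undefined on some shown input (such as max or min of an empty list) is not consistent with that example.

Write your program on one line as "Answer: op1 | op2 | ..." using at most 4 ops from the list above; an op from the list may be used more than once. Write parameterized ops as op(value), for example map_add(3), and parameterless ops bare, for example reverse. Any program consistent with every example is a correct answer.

sort_desc | filter_odd | len

Check, running the answer program on each example:
  [43, 15, 31, -45, 46, -38, -30] -> [46, 43, 31, 15, -30, -38, -45] -> [43, 31, 15, -45] -> 4
  [4, 9, 4, 3, 44, -11] -> [44, 9, 4, 4, 3, -11] -> [9, 3, -11] -> 3
  [6, -13, -12, 32, 47, -42, 49, 23, 21, 10] -> [49, 47, 32, 23, 21, 10, 6, -12, -13, -42] -> [49, 47, 23, 21, -13] -> 5
  [17, 38, -10, 39, -20, 27] -> [39, 38, 27, 17, -10, -20] -> [39, 27, 17] -> 3
  [-46, 8, 13, -18] -> [13, 8, -18, -46] -> [13] -> 1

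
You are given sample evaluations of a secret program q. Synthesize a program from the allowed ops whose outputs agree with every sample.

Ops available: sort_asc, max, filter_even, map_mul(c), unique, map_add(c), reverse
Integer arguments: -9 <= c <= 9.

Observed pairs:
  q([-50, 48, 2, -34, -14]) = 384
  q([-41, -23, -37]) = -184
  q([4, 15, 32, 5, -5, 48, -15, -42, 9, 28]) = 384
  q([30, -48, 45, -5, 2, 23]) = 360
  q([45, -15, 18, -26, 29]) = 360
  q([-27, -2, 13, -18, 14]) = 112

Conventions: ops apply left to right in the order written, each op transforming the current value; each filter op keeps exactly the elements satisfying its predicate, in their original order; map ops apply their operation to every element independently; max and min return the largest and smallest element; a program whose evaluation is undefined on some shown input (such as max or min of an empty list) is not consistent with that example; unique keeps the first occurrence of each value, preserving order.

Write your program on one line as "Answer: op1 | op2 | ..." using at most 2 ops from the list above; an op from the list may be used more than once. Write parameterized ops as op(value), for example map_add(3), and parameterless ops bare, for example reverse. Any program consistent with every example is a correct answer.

map_mul(8) | max

Check, running the answer program on each example:
  [-50, 48, 2, -34, -14] -> [-400, 384, 16, -272, -112] -> 384
  [-41, -23, -37] -> [-328, -184, -296] -> -184
  [4, 15, 32, 5, -5, 48, -15, -42, 9, 28] -> [32, 120, 256, 40, -40, 384, -120, -336, 72, 224] -> 384
  [30, -48, 45, -5, 2, 23] -> [240, -384, 360, -40, 16, 184] -> 360
  [45, -15, 18, -26, 29] -> [360, -120, 144, -208, 232] -> 360
  [-27, -2, 13, -18, 14] -> [-216, -16, 104, -144, 112] -> 112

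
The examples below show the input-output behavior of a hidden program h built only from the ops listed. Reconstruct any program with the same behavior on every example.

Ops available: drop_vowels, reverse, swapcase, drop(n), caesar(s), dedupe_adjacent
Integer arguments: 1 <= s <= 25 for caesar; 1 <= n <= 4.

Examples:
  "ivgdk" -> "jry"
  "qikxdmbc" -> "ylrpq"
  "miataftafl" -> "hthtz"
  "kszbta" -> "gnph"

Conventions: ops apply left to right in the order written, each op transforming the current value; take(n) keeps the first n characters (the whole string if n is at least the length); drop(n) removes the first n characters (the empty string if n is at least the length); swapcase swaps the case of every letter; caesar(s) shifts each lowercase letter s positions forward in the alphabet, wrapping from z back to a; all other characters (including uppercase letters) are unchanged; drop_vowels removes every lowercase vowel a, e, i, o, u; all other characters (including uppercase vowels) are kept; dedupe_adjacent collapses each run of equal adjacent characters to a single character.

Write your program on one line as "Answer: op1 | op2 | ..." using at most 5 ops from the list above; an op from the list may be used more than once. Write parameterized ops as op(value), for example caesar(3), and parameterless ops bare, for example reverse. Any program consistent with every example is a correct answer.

caesar(7) | caesar(7) | drop_vowels | drop(1)

Check, running the answer program on each example:
  "ivgdk" -> "pcnkr" -> "wjury" -> "wjry" -> "jry"
  "qikxdmbc" -> "xprektij" -> "ewylrapq" -> "wylrpq" -> "ylrpq"
  "miataftafl" -> "tphahmahms" -> "awohothotz" -> "whthtz" -> "hthtz"
  "kszbta" -> "rzgiah" -> "ygnpho" -> "ygnph" -> "gnph"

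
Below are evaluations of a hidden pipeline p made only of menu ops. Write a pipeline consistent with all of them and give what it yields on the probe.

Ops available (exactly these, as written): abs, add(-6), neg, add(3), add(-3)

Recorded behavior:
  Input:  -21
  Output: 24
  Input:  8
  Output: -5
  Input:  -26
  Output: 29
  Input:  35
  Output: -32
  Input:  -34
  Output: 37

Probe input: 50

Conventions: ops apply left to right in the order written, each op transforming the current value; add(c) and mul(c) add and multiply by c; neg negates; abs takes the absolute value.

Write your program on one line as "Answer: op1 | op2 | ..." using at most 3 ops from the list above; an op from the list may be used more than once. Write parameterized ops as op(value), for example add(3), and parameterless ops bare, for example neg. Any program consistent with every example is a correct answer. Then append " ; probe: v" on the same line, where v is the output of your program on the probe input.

add(-3) | neg ; probe: -47

Check, running the answer program on each example:
  -21 -> -24 -> 24
  8 -> 5 -> -5
  -26 -> -29 -> 29
  35 -> 32 -> -32
  -34 -> -37 -> 37
  probe: 50 -> 47 -> -47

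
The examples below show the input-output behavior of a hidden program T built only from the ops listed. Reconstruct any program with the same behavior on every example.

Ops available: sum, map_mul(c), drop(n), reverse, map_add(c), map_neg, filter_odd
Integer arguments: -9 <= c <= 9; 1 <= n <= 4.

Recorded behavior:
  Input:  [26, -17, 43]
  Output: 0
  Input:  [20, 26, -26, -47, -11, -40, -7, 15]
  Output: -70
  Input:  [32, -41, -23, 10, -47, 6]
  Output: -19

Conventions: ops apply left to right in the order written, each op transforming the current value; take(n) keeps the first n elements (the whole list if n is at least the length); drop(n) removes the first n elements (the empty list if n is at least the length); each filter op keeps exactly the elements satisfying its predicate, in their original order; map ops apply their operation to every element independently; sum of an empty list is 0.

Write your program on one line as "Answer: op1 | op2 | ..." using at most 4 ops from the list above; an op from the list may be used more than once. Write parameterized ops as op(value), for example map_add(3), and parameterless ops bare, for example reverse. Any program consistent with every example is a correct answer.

map_add(6) | map_add(-2) | drop(3) | sum

Check, running the answer program on each example:
  [26, -17, 43] -> [32, -11, 49] -> [30, -13, 47] -> [] -> 0
  [20, 26, -26, -47, -11, -40, -7, 15] -> [26, 32, -20, -41, -5, -34, -1, 21] -> [24, 30, -22, -43, -7, -36, -3, 19] -> [-43, -7, -36, -3, 19] -> -70
  [32, -41, -23, 10, -47, 6] -> [38, -35, -17, 16, -41, 12] -> [36, -37, -19, 14, -43, 10] -> [14, -43, 10] -> -19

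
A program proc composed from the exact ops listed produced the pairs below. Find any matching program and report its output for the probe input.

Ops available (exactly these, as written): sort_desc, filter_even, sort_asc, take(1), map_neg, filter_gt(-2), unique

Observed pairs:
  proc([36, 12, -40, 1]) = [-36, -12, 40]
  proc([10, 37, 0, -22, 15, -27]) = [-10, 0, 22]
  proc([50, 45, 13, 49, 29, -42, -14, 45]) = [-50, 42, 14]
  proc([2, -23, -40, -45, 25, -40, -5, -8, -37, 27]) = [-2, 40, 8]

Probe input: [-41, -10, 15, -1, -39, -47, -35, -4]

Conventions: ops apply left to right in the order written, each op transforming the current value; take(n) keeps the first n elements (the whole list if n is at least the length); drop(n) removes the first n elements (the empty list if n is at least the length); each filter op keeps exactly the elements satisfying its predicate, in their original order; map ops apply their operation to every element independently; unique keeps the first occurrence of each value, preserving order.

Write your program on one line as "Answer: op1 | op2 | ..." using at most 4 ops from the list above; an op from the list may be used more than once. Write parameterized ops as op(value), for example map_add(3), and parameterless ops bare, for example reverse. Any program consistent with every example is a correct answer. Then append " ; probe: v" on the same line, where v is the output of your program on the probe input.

map_neg | filter_even | unique ; probe: [10, 4]

Check, running the answer program on each example:
  [36, 12, -40, 1] -> [-36, -12, 40, -1] -> [-36, -12, 40] -> [-36, -12, 40]
  [10, 37, 0, -22, 15, -27] -> [-10, -37, 0, 22, -15, 27] -> [-10, 0, 22] -> [-10, 0, 22]
  [50, 45, 13, 49, 29, -42, -14, 45] -> [-50, -45, -13, -49, -29, 42, 14, -45] -> [-50, 42, 14] -> [-50, 42, 14]
  [2, -23, -40, -45, 25, -40, -5, -8, -37, 27] -> [-2, 23, 40, 45, -25, 40, 5, 8, 37, -27] -> [-2, 40, 40, 8] -> [-2, 40, 8]
  probe: [-41, -10, 15, -1, -39, -47, -35, -4] -> [41, 10, -15, 1, 39, 47, 35, 4] -> [10, 4] -> [10, 4]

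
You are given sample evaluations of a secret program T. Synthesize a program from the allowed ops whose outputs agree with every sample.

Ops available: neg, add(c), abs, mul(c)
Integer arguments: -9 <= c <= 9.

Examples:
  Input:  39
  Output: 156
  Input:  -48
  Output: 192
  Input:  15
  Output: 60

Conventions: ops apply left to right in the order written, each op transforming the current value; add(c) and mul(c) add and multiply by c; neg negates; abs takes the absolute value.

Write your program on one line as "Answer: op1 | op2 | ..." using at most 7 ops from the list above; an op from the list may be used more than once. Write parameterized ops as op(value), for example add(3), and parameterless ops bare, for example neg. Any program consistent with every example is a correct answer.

neg | abs | mul(-4) | add(4) | abs | add(4)

Check, running the answer program on each example:
  39 -> -39 -> 39 -> -156 -> -152 -> 152 -> 156
  -48 -> 48 -> 48 -> -192 -> -188 -> 188 -> 192
  15 -> -15 -> 15 -> -60 -> -56 -> 56 -> 60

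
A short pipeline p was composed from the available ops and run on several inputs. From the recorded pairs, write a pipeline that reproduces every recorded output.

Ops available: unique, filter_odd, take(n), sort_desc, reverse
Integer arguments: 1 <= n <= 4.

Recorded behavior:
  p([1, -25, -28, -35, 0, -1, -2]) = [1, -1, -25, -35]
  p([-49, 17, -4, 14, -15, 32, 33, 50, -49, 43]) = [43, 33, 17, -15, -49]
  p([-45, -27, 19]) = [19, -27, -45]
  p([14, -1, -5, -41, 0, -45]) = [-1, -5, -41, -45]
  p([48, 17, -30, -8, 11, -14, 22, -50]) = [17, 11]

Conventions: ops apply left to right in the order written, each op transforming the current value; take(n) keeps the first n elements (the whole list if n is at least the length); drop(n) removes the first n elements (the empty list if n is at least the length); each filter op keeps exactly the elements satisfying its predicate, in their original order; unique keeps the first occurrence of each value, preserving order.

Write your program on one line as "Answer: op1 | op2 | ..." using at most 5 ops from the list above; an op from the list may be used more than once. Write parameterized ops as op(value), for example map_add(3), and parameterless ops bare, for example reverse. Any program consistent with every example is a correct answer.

sort_desc | filter_odd | reverse | unique | reverse

Check, running the answer program on each example:
  [1, -25, -28, -35, 0, -1, -2] -> [1, 0, -1, -2, -25, -28, -35] -> [1, -1, -25, -35] -> [-35, -25, -1, 1] -> [-35, -25, -1, 1] -> [1, -1, -25, -35]
  [-49, 17, -4, 14, -15, 32, 33, 50, -49, 43] -> [50, 43, 33, 32, 17, 14, -4, -15, -49, -49] -> [43, 33, 17, -15, -49, -49] -> [-49, -49, -15, 17, 33, 43] -> [-49, -15, 17, 33, 43] -> [43, 33, 17, -15, -49]
  [-45, -27, 19] -> [19, -27, -45] -> [19, -27, -45] -> [-45, -27, 19] -> [-45, -27, 19] -> [19, -27, -45]
  [14, -1, -5, -41, 0, -45] -> [14, 0, -1, -5, -41, -45] -> [-1, -5, -41, -45] -> [-45, -41, -5, -1] -> [-45, -41, -5, -1] -> [-1, -5, -41, -45]
  [48, 17, -30, -8, 11, -14, 22, -50] -> [48, 22, 17, 11, -8, -14, -30, -50] -> [17, 11] -> [11, 17] -> [11, 17] -> [17, 11]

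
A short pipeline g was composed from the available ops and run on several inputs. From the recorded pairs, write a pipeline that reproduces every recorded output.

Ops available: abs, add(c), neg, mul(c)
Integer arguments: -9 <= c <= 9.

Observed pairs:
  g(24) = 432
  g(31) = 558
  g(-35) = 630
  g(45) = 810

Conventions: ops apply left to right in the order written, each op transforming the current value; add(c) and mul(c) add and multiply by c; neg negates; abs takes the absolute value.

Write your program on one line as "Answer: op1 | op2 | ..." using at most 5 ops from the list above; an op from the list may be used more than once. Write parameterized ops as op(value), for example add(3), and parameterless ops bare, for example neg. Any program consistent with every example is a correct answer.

mul(-6) | abs | mul(-3) | abs

Check, running the answer program on each example:
  24 -> -144 -> 144 -> -432 -> 432
  31 -> -186 -> 186 -> -558 -> 558
  -35 -> 210 -> 210 -> -630 -> 630
  45 -> -270 -> 270 -> -810 -> 810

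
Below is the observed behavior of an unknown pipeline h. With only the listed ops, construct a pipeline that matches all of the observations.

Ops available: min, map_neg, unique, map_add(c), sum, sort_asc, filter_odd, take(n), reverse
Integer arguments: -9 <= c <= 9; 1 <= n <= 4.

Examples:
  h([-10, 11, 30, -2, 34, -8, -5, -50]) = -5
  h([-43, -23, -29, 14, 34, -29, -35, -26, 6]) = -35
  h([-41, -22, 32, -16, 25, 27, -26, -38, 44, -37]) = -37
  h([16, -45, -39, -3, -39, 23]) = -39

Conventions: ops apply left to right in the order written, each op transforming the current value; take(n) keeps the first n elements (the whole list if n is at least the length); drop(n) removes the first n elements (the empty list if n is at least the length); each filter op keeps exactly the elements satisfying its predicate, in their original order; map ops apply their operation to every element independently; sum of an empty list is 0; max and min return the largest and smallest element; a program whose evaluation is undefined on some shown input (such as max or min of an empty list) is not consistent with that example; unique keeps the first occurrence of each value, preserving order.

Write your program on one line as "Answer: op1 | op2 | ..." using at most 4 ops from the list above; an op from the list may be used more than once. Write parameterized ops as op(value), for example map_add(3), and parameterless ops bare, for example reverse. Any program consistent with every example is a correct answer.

filter_odd | reverse | take(2) | min

Check, running the answer program on each example:
  [-10, 11, 30, -2, 34, -8, -5, -50] -> [11, -5] -> [-5, 11] -> [-5, 11] -> -5
  [-43, -23, -29, 14, 34, -29, -35, -26, 6] -> [-43, -23, -29, -29, -35] -> [-35, -29, -29, -23, -43] -> [-35, -29] -> -35
  [-41, -22, 32, -16, 25, 27, -26, -38, 44, -37] -> [-41, 25, 27, -37] -> [-37, 27, 25, -41] -> [-37, 27] -> -37
  [16, -45, -39, -3, -39, 23] -> [-45, -39, -3, -39, 23] -> [23, -39, -3, -39, -45] -> [23, -39] -> -39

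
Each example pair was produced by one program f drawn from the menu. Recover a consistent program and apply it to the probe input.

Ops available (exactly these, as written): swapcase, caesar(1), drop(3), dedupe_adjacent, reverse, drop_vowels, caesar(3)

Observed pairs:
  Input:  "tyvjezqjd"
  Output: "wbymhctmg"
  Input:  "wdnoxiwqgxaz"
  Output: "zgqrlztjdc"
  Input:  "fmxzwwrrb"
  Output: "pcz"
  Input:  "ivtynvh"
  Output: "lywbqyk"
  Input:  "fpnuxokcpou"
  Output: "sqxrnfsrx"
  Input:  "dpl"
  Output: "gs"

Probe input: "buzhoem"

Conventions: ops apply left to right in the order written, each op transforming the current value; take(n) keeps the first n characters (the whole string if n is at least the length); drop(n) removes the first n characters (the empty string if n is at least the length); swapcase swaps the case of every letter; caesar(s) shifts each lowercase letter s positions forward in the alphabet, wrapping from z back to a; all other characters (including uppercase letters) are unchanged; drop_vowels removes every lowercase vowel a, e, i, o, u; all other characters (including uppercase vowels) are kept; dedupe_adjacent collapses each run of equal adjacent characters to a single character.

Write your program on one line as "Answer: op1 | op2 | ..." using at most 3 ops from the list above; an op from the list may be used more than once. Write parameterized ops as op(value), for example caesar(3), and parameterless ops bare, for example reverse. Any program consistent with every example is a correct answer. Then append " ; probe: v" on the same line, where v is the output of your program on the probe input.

caesar(3) | drop_vowels | dedupe_adjacent ; probe: "xckrhp"

Check, running the answer program on each example:
  "tyvjezqjd" -> "wbymhctmg" -> "wbymhctmg" -> "wbymhctmg"
  "wdnoxiwqgxaz" -> "zgqralztjadc" -> "zgqrlztjdc" -> "zgqrlztjdc"
  "fmxzwwrrb" -> "ipaczzuue" -> "pczz" -> "pcz"
  "ivtynvh" -> "lywbqyk" -> "lywbqyk" -> "lywbqyk"
  "fpnuxokcpou" -> "isqxarnfsrx" -> "sqxrnfsrx" -> "sqxrnfsrx"
  "dpl" -> "gso" -> "gs" -> "gs"
  probe: "buzhoem" -> "exckrhp" -> "xckrhp" -> "xckrhp"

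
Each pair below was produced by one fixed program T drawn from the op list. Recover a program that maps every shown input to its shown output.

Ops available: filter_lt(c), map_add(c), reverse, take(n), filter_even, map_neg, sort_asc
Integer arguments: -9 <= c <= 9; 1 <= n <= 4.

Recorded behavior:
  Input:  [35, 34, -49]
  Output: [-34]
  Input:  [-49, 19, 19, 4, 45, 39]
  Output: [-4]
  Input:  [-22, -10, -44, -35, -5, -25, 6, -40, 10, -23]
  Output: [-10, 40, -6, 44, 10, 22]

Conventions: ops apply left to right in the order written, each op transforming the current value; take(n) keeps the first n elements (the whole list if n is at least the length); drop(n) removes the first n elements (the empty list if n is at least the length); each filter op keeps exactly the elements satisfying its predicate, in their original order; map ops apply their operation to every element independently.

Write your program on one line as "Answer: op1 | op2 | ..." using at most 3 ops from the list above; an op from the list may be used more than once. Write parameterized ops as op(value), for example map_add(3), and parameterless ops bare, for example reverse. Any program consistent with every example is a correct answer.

reverse | filter_even | map_neg

Check, running the answer program on each example:
  [35, 34, -49] -> [-49, 34, 35] -> [34] -> [-34]
  [-49, 19, 19, 4, 45, 39] -> [39, 45, 4, 19, 19, -49] -> [4] -> [-4]
  [-22, -10, -44, -35, -5, -25, 6, -40, 10, -23] -> [-23, 10, -40, 6, -25, -5, -35, -44, -10, -22] -> [10, -40, 6, -44, -10, -22] -> [-10, 40, -6, 44, 10, 22]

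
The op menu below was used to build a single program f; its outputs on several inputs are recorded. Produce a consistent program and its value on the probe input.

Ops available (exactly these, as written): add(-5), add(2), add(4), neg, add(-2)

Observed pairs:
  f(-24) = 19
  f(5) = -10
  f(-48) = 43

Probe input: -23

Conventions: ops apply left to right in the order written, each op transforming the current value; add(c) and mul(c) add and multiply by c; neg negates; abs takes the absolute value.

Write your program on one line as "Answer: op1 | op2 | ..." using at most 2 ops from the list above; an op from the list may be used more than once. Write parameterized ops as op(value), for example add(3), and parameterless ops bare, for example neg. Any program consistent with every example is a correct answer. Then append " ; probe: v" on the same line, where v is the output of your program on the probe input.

neg | add(-5) ; probe: 18

Check, running the answer program on each example:
  -24 -> 24 -> 19
  5 -> -5 -> -10
  -48 -> 48 -> 43
  probe: -23 -> 23 -> 18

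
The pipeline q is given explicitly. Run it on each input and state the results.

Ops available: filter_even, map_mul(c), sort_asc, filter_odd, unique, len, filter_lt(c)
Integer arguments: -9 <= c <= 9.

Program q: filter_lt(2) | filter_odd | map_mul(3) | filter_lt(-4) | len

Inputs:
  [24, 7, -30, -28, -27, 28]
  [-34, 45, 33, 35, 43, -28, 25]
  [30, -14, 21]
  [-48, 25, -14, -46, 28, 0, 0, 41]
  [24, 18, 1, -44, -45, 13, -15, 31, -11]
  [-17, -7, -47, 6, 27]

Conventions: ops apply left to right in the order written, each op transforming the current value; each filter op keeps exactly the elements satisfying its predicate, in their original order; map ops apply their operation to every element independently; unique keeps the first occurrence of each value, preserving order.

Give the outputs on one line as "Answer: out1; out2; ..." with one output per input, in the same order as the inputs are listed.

Execution, op by op:
  [24, 7, -30, -28, -27, 28] -> [-30, -28, -27] -> [-27] -> [-81] -> [-81] -> 1
  [-34, 45, 33, 35, 43, -28, 25] -> [-34, -28] -> [] -> [] -> [] -> 0
  [30, -14, 21] -> [-14] -> [] -> [] -> [] -> 0
  [-48, 25, -14, -46, 28, 0, 0, 41] -> [-48, -14, -46, 0, 0] -> [] -> [] -> [] -> 0
  [24, 18, 1, -44, -45, 13, -15, 31, -11] -> [1, -44, -45, -15, -11] -> [1, -45, -15, -11] -> [3, -135, -45, -33] -> [-135, -45, -33] -> 3
  [-17, -7, -47, 6, 27] -> [-17, -7, -47] -> [-17, -7, -47] -> [-51, -21, -141] -> [-51, -21, -141] -> 3

1; 0; 0; 0; 3; 3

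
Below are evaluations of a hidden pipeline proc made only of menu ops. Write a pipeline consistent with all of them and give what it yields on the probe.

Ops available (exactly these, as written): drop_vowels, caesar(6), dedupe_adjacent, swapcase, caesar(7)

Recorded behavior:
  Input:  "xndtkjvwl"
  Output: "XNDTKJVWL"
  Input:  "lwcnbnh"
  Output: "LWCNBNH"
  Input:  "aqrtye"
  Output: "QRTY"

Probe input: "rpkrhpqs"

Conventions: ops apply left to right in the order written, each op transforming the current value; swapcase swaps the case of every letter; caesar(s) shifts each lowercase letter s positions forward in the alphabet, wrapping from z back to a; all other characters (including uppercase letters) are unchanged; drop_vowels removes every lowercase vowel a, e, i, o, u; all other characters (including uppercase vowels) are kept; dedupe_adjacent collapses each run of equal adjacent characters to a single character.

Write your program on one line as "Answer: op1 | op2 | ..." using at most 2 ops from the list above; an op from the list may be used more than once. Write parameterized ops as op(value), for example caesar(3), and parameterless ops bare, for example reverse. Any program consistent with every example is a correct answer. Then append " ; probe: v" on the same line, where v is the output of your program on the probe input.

drop_vowels | swapcase ; probe: "RPKRHPQS"

Check, running the answer program on each example:
  "xndtkjvwl" -> "xndtkjvwl" -> "XNDTKJVWL"
  "lwcnbnh" -> "lwcnbnh" -> "LWCNBNH"
  "aqrtye" -> "qrty" -> "QRTY"
  probe: "rpkrhpqs" -> "rpkrhpqs" -> "RPKRHPQS"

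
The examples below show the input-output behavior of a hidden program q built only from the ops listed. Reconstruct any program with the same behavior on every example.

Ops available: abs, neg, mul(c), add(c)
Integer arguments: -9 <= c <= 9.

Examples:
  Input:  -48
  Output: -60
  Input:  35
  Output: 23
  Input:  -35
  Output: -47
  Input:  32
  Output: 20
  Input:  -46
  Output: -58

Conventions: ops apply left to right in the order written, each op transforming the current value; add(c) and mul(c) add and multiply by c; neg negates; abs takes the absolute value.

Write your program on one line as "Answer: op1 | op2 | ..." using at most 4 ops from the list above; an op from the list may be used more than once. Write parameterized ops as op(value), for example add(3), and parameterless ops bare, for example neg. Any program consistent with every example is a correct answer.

add(-3) | neg | add(9) | neg

Check, running the answer program on each example:
  -48 -> -51 -> 51 -> 60 -> -60
  35 -> 32 -> -32 -> -23 -> 23
  -35 -> -38 -> 38 -> 47 -> -47
  32 -> 29 -> -29 -> -20 -> 20
  -46 -> -49 -> 49 -> 58 -> -58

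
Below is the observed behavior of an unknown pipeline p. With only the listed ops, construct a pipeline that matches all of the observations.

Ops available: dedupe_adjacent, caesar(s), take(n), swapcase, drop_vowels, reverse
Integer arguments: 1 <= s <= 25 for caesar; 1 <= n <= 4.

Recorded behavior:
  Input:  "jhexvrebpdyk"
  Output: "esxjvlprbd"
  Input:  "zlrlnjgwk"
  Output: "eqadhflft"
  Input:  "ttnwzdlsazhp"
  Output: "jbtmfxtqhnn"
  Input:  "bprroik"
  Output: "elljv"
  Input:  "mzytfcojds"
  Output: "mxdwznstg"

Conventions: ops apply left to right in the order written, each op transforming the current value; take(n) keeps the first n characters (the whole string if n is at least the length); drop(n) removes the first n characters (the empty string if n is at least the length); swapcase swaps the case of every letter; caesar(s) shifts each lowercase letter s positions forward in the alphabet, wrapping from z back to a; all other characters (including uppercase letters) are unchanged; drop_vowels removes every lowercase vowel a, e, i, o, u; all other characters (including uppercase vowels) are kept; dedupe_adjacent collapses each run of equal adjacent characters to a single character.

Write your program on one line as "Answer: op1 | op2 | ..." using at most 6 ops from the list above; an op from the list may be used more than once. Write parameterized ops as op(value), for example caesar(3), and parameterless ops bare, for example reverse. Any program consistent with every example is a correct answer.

drop_vowels | caesar(7) | caesar(23) | caesar(5) | caesar(11) | reverse

Check, running the answer program on each example:
  "jhexvrebpdyk" -> "jhxvrbpdyk" -> "qoecyiwkfr" -> "nlbzvfthco" -> "sqgeakymht" -> "dbrplvjxse" -> "esxjvlprbd"
  "zlrlnjgwk" -> "zlrlnjgwk" -> "gsysuqndr" -> "dpvprnkao" -> "iuauwspft" -> "tflfhdaqe" -> "eqadhflft"
  "ttnwzdlsazhp" -> "ttnwzdlszhp" -> "aaudgkszgow" -> "xxradhpwdlt" -> "ccwfimubiqy" -> "nnhqtxfmtbj" -> "jbtmfxtqhnn"
  "bprroik" -> "bprrk" -> "iwyyr" -> "ftvvo" -> "kyaat" -> "vjlle" -> "elljv"
  "mzytfcojds" -> "mzytfcjds" -> "tgfamjqkz" -> "qdcxjgnhw" -> "vihcolsmb" -> "gtsnzwdxm" -> "mxdwznstg"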